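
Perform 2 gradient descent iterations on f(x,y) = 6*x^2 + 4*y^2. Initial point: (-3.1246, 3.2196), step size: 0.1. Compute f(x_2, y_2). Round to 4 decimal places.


Gradient descent on f(x,y) = 6*x^2 + 4*y^2.
Starting point: (-3.1246, 3.2196), alpha = 0.1
Step 1: grad_x = 2*6*-3.1246 = -37.4952, grad_y = 2*4*3.2196 = 25.7568
  x_1 = -3.1246 - 0.1*-37.4952 = 0.6249
  y_1 = 3.2196 - 0.1*25.7568 = 0.6439
Step 2: grad_x = 2*6*0.6249 = 7.499, grad_y = 2*4*0.6439 = 5.1514
  x_2 = 0.6249 - 0.1*7.499 = -0.125
  y_2 = 0.6439 - 0.1*5.1514 = 0.1288
f(-0.125, 0.1288) = 6*(-0.125)^2 + 4*0.1288^2 = 0.1601


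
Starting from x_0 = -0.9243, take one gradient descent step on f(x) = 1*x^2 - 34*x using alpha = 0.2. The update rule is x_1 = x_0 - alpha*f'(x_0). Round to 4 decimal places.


We compute the gradient at x_0 and apply the update.
f'(x) = 2*x - 34
f'(-0.9243) = 2*-0.9243 - 34 = -35.8486
x_1 = -0.9243 - 0.2*-35.8486 = 6.2454


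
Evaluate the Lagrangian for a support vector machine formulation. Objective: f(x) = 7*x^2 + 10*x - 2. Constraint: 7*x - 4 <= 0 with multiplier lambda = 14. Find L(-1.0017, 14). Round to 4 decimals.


Step 1: Evaluate f(x).
f(-1.0017) = 7*(-1.0017)^2 + 10*(-1.0017) - 2 = -4.9932
Step 2: Evaluate g(x).
g(-1.0017) = 7*-1.0017 - 4 = -11.0119
Step 3: Compute Lagrangian.
L = -4.9932 + 14*-11.0119 = -159.1598


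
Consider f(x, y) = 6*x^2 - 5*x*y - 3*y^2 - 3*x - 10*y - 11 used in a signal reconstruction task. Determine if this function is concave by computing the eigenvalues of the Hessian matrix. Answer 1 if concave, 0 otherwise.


The Hessian of f(x,y) = 6*x^2 - 5*x*y - 3*y^2 - 3*x - 10*y - 11 is:
H = [[12, -5], [-5, -6]]
Trace = 12 - 6 = 6
Determinant = 12*-6 - (-5)^2 = -97
Discriminant = (6)^2 - 4*-97 = 424.0
Eigenvalues: lambda_1 = -7.2956, lambda_2 = 13.2956
The function is not concave.

0


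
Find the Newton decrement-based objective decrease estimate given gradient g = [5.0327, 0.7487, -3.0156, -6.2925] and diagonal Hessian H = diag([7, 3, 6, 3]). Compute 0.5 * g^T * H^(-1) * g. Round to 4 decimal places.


Step 1: H is diagonal, so H^(-1) * g = [0.719, 0.2496, -0.5026, -2.0975].
Step 2: g^T H^(-1) g = sum_i g_i^2 / H_ii
  = (5.0327)^2/7 + (0.7487)^2/3 + (-3.0156)^2/6 + (-6.2925)^2/3
  = 3.6183 + 0.1869 + 1.5156 + 13.1985 = 18.5193
Step 3: Objective decrease = 0.5 * g^T H^(-1) g = 9.2597


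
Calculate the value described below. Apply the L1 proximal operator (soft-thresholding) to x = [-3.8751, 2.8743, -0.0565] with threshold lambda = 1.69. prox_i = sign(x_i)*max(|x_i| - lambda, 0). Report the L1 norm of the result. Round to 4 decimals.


Soft-thresholding with lambda = 1.69:
prox(-3.8751) = sign(-3.8751)*max(|-3.8751| - 1.69, 0) = -2.1851
prox(2.8743) = sign(2.8743)*max(|2.8743| - 1.69, 0) = 1.1843
prox(-0.0565) = sign(-0.0565)*max(|-0.0565| - 1.69, 0) = 0.0
prox(x) = [-2.1851, 1.1843, 0.0]
||prox(x)||_1 = 2.1851 + 1.1843 + 0.0 = 3.3694


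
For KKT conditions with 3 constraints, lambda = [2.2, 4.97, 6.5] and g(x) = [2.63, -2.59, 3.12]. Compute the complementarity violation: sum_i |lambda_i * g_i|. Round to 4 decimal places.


KKT complementary slackness check:
lambda_1 * g_1 = 2.2 * 2.63 = 5.786
lambda_2 * g_2 = 4.97 * -2.59 = -12.8723
lambda_3 * g_3 = 6.5 * 3.12 = 20.28
Total violation = 5.786 + 12.8723 + 20.28 = 38.9383


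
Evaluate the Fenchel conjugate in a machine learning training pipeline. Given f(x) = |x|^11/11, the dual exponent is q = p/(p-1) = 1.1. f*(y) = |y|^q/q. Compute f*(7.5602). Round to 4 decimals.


The conjugate exponent q satisfies 1/p + 1/q = 1.
p = 11, so q = 11/(11 - 1) = 1.1
|y|^q = 7.5602^1.1 = 9.2552
f*(7.5602) = 9.2552 / 1.1 = 8.4138


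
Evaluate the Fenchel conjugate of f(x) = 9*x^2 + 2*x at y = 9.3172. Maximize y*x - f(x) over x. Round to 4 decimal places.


f*(y) = sup_x {y*x - a*x^2 - b*x} = sup_x {(y-b)*x - a*x^2}
FOC: (y - b) - 2a*x = 0 => x* = (y - b)/(2a)
x* = (9.3172 - 2)/(2*9) = 0.4065
f*(9.3172) = (y-b)^2/(4a) = (9.3172 - 2)^2/(4*9)
= 53.5414/36 = 1.4873


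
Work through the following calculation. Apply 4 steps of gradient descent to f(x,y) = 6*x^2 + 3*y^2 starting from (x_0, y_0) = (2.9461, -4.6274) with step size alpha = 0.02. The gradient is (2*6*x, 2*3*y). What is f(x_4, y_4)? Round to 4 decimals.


Gradient descent on f(x,y) = 6*x^2 + 3*y^2.
Starting point: (2.9461, -4.6274), alpha = 0.02
Step 1: grad_x = 2*6*2.9461 = 35.3532, grad_y = 2*3*-4.6274 = -27.7644
  x_1 = 2.9461 - 0.02*35.3532 = 2.239
  y_1 = -4.6274 - 0.02*-27.7644 = -4.0721
Step 2: grad_x = 2*6*2.239 = 26.8684, grad_y = 2*3*-4.0721 = -24.4327
  x_2 = 2.239 - 0.02*26.8684 = 1.7017
  y_2 = -4.0721 - 0.02*-24.4327 = -3.5835
Step 3: grad_x = 2*6*1.7017 = 20.42, grad_y = 2*3*-3.5835 = -21.5008
  x_3 = 1.7017 - 0.02*20.42 = 1.2933
  y_3 = -3.5835 - 0.02*-21.5008 = -3.1534
Step 4: grad_x = 2*6*1.2933 = 15.5192, grad_y = 2*3*-3.1534 = -18.9207
  x_4 = 1.2933 - 0.02*15.5192 = 0.9829
  y_4 = -3.1534 - 0.02*-18.9207 = -2.775
f(0.9829, -2.775) = 6*0.9829^2 + 3*(-2.775)^2 = 28.8987


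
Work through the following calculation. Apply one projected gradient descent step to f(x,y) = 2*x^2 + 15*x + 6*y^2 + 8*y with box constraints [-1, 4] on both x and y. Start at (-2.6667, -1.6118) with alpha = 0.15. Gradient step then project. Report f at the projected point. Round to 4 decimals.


Step 1: Compute gradient at (-2.6667, -1.6118).
grad_x = 2*2*-2.6667 + 15 = 4.3332
grad_y = 2*6*-1.6118 + 8 = -11.3416
Step 2: Gradient step.
x_raw = -2.6667 - 0.15*4.3332 = -3.3167
y_raw = -1.6118 - 0.15*-11.3416 = 0.0894
Step 3: Project onto [-1, 4].
x_proj = clip(-3.3167) = -1.0
y_proj = clip(0.0894) = 0.0894
Step 4: Evaluate f.
f(-1.0, 0.0894) = -12.2365


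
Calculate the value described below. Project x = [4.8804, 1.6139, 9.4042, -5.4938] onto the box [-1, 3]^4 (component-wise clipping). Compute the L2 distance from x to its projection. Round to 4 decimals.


Project each component onto [-1, 3].
clip(4.8804) = 3.0, clip(1.6139) = 1.6139, clip(9.4042) = 3.0, clip(-5.4938) = -1.0
Projection = [3.0, 1.6139, 3.0, -1.0]
Squared diffs: [3.5359, 0.0, 41.0138, 20.1942]
Distance = sqrt(64.7439) = 8.0464


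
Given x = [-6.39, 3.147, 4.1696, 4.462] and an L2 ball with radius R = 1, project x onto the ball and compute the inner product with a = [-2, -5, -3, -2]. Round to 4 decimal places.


Step 1: Compute ||x|| (intermediates to 6 decimals).
||x|| = sqrt((-6.39)^2 + 3.147^2 + 4.1696^2 + 4.462^2) = 9.382469
Step 2: Project.
Since ||x|| > R, scale = R/||x|| = 1/9.382469 = 0.106582, proj(x) = scale * x
proj(x) = [-0.681059, 0.335414, 0.444404, 0.475569]
Step 3: Dot product.
a^T * proj(x) = -2*(-0.681059) - 5*0.335414 - 3*0.444404 - 2*0.475569 = -2.5993


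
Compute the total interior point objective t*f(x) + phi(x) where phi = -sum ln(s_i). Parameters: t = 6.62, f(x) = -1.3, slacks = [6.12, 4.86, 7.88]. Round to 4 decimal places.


Step 1: Compute log-barrier.
ln values: [1.8116, 1.581, 2.0643]
phi = -(1.8116 + 1.581 + 2.0643) = -5.4569
Step 2: Compute augmented objective.
t*f(x) = 6.62*-1.3 = -8.606
Total = -8.606 - 5.4569 = -14.0629


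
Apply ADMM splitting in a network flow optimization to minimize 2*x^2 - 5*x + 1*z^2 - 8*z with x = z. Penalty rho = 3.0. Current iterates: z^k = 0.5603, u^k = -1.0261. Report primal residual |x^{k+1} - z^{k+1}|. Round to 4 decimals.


ADMM iteration with rho = 3.0, z^k = 0.5603, u^k = -1.0261
Step 1: x-update.
Minimize 2*x^2 - 5*x + (3.0/2)*(x - 0.5603 - 1.0261)^2
FOC: (2*2 + 3.0)*x = 5 + 3.0*(0.5603 + 1.0261)
x^{k+1} = 1.3942
Step 2: z-update.
Minimize 1*z^2 - 8*z + (3.0/2)*(1.3942 - z - 1.0261)^2
FOC: (2*1 + 3.0)*z = 8 + 3.0*(1.3942 - 1.0261)
z^{k+1} = 1.8208
Step 3: u-update.
u^{k+1} = -1.0261 + 1.3942 - 1.8208 = -1.4528
Step 4: Primal residual = |1.3942 - 1.8208| = 0.4267


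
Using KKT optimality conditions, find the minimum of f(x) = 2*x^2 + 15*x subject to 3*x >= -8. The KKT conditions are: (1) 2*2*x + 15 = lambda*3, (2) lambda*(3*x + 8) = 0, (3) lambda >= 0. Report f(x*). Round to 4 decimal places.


Step 1: Try lambda = 0 (constraint inactive).
x_unc = -15/(2*2) = -3.75
Check: 3*-3.75 = -11.25 < -8 -- violated!
Step 2: Constraint must be active: 3*x = -8
x* = -8/3 = -2.6667 (rounded; the exact value -8/3 is used below)
lambda = (2*2*(-8/3) + 15)/3 = 1.4444
Step 3: Compute optimal value.
f(x*) = 2*(-8/3)^2 + 15*(-8/3) = -25.7778


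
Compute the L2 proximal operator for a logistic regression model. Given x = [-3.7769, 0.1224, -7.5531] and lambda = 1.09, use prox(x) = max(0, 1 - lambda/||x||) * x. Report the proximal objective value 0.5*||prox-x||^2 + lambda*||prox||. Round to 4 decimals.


Step 1: Compute ||x||.
||x|| = 8.4457
Step 2: Compute scaling factor.
scale = max(0, 1 - 1.09/8.4457) = 0.8709
Step 3: prox(x) = [-3.2895, 0.1066, -6.5783]
||prox(x)|| = 7.3557
Step 4: Proximal objective.
0.5*||prox-x||^2 = 0.5941
lambda*||prox|| = 8.0177
Total = 8.6117


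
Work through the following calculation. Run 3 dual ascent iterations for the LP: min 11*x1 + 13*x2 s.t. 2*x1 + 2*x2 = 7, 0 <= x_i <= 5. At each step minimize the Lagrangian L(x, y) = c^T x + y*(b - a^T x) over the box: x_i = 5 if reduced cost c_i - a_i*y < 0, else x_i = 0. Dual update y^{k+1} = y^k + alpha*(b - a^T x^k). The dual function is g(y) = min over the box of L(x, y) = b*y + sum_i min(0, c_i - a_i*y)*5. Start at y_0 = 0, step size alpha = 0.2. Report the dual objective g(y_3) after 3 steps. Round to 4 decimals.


Dual ascent for LP: min 11*x1 + 13*x2, 2*x1 + 2*x2 = 7, 0 <= x_i <= 5
Step 1: y^k = 0.0, reduced costs: (11.0, 13.0)
  x^k = (0.0, 0.0), subgradient = b - a^T x = 7.0
  y^{k+1} = 0.0 + 0.2*7.0 = 1.4
Step 2: y^k = 1.4, reduced costs: (8.2, 10.2)
  x^k = (0.0, 0.0), subgradient = b - a^T x = 7.0
  y^{k+1} = 1.4 + 0.2*7.0 = 2.8
Step 3: y^k = 2.8, reduced costs: (5.4, 7.4)
  x^k = (0.0, 0.0), subgradient = b - a^T x = 7.0
  y^{k+1} = 2.8 + 0.2*7.0 = 4.2
Dual objective at y_3 = 4.2: reduced costs (2.6, 4.6), box minimizer x = (0.0, 0.0)
g(y_3) = b*y + (c1 - a1*y)*x1 + (c2 - a2*y)*x2 = 7*4.2 + 2.6*0.0 + 4.6*0.0 = 29.4 + 0.0 + 0.0 = 29.4


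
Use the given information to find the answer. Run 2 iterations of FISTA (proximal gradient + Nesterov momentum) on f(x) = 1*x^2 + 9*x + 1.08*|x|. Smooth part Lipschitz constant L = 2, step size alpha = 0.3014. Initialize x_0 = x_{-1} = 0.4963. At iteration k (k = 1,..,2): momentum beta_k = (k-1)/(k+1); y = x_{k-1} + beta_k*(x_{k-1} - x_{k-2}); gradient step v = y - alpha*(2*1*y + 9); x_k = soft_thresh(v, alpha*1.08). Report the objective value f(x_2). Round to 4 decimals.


FISTA on f(x) = 1*x^2 + 9*x + 1.08*|x|
L = 2, alpha = 0.3014
Iteration 1: beta = 0.0, y = 0.4963 + 0.0*(0.4963 - 0.4963) = 0.4963
  grad(y) = 9.9926, v = y - alpha*grad = -2.5155
  prox(v) = soft_thresh(-2.5155, 0.3255) = -2.19
Iteration 2: beta = 0.3333, y = -2.19 + 0.3333*(-2.19 - 0.4963) = -3.0854
  grad(y) = 2.8292, v = y - alpha*grad = -3.9381
  prox(v) = soft_thresh(-3.9381, 0.3255) = -3.6126
f(x_2) = 1*(-3.6126)^2 + 9*(-3.6126) + 1.08*|-3.6126| = -15.5609


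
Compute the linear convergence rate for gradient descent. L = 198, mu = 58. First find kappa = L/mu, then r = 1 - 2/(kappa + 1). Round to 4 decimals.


Step 1: Compute the condition number.
kappa = L/mu = 198/58 = 3.4138
Step 2: Compute the convergence rate.
r = 1 - 2/(kappa + 1) = 1 - 2*mu/(L + mu) = (L - mu)/(L + mu) = 140/256 = 0.5469


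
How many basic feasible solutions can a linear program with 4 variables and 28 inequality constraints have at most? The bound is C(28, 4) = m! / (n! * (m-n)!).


Each vertex corresponds to some choice of n active constraints out of m, so the number of vertices is at most C(m, n) = m! / (n!(m-n)!).
m = 28, n = 4
Numerator: 28 * 27 * 26 * 25
Denominator: 4! = 24
C(28, 4) = 20475


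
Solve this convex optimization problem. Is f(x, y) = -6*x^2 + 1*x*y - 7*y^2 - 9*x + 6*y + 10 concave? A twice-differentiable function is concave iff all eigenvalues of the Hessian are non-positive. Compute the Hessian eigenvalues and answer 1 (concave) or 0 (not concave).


The Hessian of f(x,y) = -6*x^2 + 1*x*y - 7*y^2 - 9*x + 6*y + 10 is:
H = [[-12, 1], [1, -14]]
Trace = -12 - 14 = -26
Determinant = -12*-14 - (1)^2 = 167
Discriminant = (-26)^2 - 4*167 = 8.0
Eigenvalues: lambda_1 = -14.4142, lambda_2 = -11.5858
The function is concave.

1


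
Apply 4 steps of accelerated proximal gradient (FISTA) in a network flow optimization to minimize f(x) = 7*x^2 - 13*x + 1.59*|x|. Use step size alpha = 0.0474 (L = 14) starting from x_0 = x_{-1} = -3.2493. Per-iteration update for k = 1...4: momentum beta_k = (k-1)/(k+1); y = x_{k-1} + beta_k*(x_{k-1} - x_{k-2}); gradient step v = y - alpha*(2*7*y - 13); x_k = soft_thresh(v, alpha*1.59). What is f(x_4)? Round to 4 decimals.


FISTA on f(x) = 7*x^2 - 13*x + 1.59*|x|
L = 14, alpha = 0.0474
Iteration 1: beta = 0.0, y = -3.2493 + 0.0*(-3.2493 + 3.2493) = -3.2493
  grad(y) = -58.4902, v = y - alpha*grad = -0.4769
  prox(v) = soft_thresh(-0.4769, 0.0754) = -0.4015
Iteration 2: beta = 0.3333, y = -0.4015 + 0.3333*(-0.4015 + 3.2493) = 0.5478
  grad(y) = -5.3312, v = y - alpha*grad = 0.8005
  prox(v) = soft_thresh(0.8005, 0.0754) = 0.7251
Iteration 3: beta = 0.5, y = 0.7251 + 0.5*(0.7251 + 0.4015) = 1.2884
  grad(y) = 5.0377, v = y - alpha*grad = 1.0496
  prox(v) = soft_thresh(1.0496, 0.0754) = 0.9743
Iteration 4: beta = 0.6, y = 0.9743 + 0.6*(0.9743 - 0.7251) = 1.1237
  grad(y) = 2.7324, v = y - alpha*grad = 0.9942
  prox(v) = soft_thresh(0.9942, 0.0754) = 0.9189
f(x_4) = 7*0.9189^2 - 13*0.9189 + 1.59*|0.9189| = -4.5741


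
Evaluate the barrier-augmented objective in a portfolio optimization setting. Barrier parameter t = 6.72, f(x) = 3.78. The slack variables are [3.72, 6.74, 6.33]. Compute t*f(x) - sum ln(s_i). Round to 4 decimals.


Step 1: Compute log-barrier.
ln values: [1.3137, 1.9081, 1.8453]
phi = -(1.3137 + 1.9081 + 1.8453) = -5.0671
Step 2: Compute augmented objective.
t*f(x) = 6.72*3.78 = 25.4016
Total = 25.4016 - 5.0671 = 20.3345


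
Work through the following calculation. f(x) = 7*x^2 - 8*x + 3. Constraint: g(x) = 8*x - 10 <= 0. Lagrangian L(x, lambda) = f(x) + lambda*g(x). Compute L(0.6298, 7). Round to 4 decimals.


Step 1: Evaluate f(x).
f(0.6298) = 7*0.6298^2 - 8*0.6298 + 3 = 0.7381
Step 2: Evaluate g(x).
g(0.6298) = 8*0.6298 - 10 = -4.9616
Step 3: Compute Lagrangian.
L = 0.7381 + 7*-4.9616 = -33.9931


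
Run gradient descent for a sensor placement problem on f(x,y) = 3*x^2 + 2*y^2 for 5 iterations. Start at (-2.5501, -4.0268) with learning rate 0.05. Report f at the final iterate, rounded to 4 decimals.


Gradient descent on f(x,y) = 3*x^2 + 2*y^2.
Starting point: (-2.5501, -4.0268), alpha = 0.05
Step 1: grad_x = 2*3*-2.5501 = -15.3006, grad_y = 2*2*-4.0268 = -16.1072
  x_1 = -2.5501 - 0.05*-15.3006 = -1.7851
  y_1 = -4.0268 - 0.05*-16.1072 = -3.2214
Step 2: grad_x = 2*3*-1.7851 = -10.7104, grad_y = 2*2*-3.2214 = -12.8858
  x_2 = -1.7851 - 0.05*-10.7104 = -1.2495
  y_2 = -3.2214 - 0.05*-12.8858 = -2.5772
Step 3: grad_x = 2*3*-1.2495 = -7.4973, grad_y = 2*2*-2.5772 = -10.3086
  x_3 = -1.2495 - 0.05*-7.4973 = -0.8747
  y_3 = -2.5772 - 0.05*-10.3086 = -2.0617
Step 4: grad_x = 2*3*-0.8747 = -5.2481, grad_y = 2*2*-2.0617 = -8.2469
  x_4 = -0.8747 - 0.05*-5.2481 = -0.6123
  y_4 = -2.0617 - 0.05*-8.2469 = -1.6494
Step 5: grad_x = 2*3*-0.6123 = -3.6737, grad_y = 2*2*-1.6494 = -6.5975
  x_5 = -0.6123 - 0.05*-3.6737 = -0.4286
  y_5 = -1.6494 - 0.05*-6.5975 = -1.3195
f(-0.4286, -1.3195) = 3*(-0.4286)^2 + 2*(-1.3195)^2 = 4.0333


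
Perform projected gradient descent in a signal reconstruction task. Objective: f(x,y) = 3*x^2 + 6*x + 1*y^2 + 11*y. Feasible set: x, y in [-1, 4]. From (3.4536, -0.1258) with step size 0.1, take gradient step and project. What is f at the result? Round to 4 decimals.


Step 1: Compute gradient at (3.4536, -0.1258).
grad_x = 2*3*3.4536 + 6 = 26.7216
grad_y = 2*1*-0.1258 + 11 = 10.7484
Step 2: Gradient step.
x_raw = 3.4536 - 0.1*26.7216 = 0.7814
y_raw = -0.1258 - 0.1*10.7484 = -1.2006
Step 3: Project onto [-1, 4].
x_proj = clip(0.7814) = 0.7814
y_proj = clip(-1.2006) = -1.0
Step 4: Evaluate f.
f(0.7814, -1.0) = -3.4794


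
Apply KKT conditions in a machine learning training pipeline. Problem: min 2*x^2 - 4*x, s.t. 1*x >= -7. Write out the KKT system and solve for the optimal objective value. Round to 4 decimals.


Step 1: Try lambda = 0 (constraint inactive).
Stationarity: 2*2*x - 4 = 0
x* = 4/(2*2) = 1.0
Check constraint: 1*1.0 = 1.0 >= -7 -- satisfied.
Step 2: Compute optimal value.
f(x*) = 2*1.0^2 - 4*1.0 = -2.0


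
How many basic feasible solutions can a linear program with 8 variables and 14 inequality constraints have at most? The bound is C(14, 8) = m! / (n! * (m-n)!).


Each vertex corresponds to some choice of n active constraints out of m, so the number of vertices is at most C(m, n) = m! / (n!(m-n)!).
m = 14, n = 8
Numerator: 14 * 13 * 12 * 11 * 10 * 9 * 8 * 7
Denominator: 8! = 40320
C(14, 8) = 3003


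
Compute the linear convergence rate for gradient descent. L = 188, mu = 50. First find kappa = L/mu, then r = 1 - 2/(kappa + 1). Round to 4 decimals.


Step 1: Compute the condition number.
kappa = L/mu = 188/50 = 3.76
Step 2: Compute the convergence rate.
r = 1 - 2/(kappa + 1) = 1 - 2*mu/(L + mu) = (L - mu)/(L + mu) = 138/238 = 0.5798


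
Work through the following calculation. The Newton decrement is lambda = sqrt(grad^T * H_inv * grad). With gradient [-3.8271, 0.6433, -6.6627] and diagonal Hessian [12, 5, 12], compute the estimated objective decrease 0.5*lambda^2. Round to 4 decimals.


Step 1: H is diagonal, so H^(-1) * g = [-0.3189, 0.1287, -0.5552].
Step 2: g^T H^(-1) g = sum_i g_i^2 / H_ii
  = (-3.8271)^2/12 + (0.6433)^2/5 + (-6.6627)^2/12
  = 1.2206 + 0.0828 + 3.6993 = 5.0026
Step 3: Objective decrease = 0.5 * g^T H^(-1) g = 2.5013


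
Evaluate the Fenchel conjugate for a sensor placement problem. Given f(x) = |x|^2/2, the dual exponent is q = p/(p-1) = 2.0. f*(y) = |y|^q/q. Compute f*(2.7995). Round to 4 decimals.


The conjugate exponent q satisfies 1/p + 1/q = 1.
p = 2, so q = 2/(2 - 1) = 2.0
|y|^q = 2.7995^2.0 = 7.8372
f*(2.7995) = 7.8372 / 2.0 = 3.9186


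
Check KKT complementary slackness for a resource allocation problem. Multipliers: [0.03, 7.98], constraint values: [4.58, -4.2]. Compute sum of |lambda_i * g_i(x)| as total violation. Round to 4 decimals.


KKT complementary slackness check:
lambda_1 * g_1 = 0.03 * 4.58 = 0.1374
lambda_2 * g_2 = 7.98 * -4.2 = -33.516
Total violation = 0.1374 + 33.516 = 33.6534


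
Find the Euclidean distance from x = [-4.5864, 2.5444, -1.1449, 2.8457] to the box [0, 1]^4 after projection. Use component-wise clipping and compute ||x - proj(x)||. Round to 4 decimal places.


Project each component onto [0, 1].
clip(-4.5864) = 0.0, clip(2.5444) = 1.0, clip(-1.1449) = 0.0, clip(2.8457) = 1.0
Projection = [0.0, 1.0, 0.0, 1.0]
Squared diffs: [21.0351, 2.3852, 1.3108, 3.4066]
Distance = sqrt(28.1377) = 5.3045


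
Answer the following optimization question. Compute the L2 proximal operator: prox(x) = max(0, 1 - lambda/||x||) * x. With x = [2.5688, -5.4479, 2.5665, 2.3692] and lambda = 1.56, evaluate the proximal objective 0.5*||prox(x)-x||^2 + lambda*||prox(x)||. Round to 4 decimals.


Step 1: Compute ||x||.
||x|| = 6.9626
Step 2: Compute scaling factor.
scale = max(0, 1 - 1.56/6.9626) = 0.7759
Step 3: prox(x) = [1.9933, -4.2273, 1.9915, 1.8384]
||prox(x)|| = 5.4026
Step 4: Proximal objective.
0.5*||prox-x||^2 = 1.2168
lambda*||prox|| = 8.4281
Total = 9.6449


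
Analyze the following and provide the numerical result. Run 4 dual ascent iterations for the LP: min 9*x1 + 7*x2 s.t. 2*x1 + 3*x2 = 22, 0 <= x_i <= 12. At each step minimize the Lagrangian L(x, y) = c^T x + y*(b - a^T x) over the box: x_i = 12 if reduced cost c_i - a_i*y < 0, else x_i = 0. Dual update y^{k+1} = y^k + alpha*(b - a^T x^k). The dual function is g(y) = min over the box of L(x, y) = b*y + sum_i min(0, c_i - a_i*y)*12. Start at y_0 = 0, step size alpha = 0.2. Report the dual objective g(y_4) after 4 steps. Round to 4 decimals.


Dual ascent for LP: min 9*x1 + 7*x2, 2*x1 + 3*x2 = 22, 0 <= x_i <= 12
Step 1: y^k = 0.0, reduced costs: (9.0, 7.0)
  x^k = (0.0, 0.0), subgradient = b - a^T x = 22.0
  y^{k+1} = 0.0 + 0.2*22.0 = 4.4
Step 2: y^k = 4.4, reduced costs: (0.2, -6.2)
  x^k = (0.0, 12.0), subgradient = b - a^T x = -14.0
  y^{k+1} = 4.4 + 0.2*-14.0 = 1.6
Step 3: y^k = 1.6, reduced costs: (5.8, 2.2)
  x^k = (0.0, 0.0), subgradient = b - a^T x = 22.0
  y^{k+1} = 1.6 + 0.2*22.0 = 6.0
Step 4: y^k = 6.0, reduced costs: (-3.0, -11.0)
  x^k = (12.0, 12.0), subgradient = b - a^T x = -38.0
  y^{k+1} = 6.0 + 0.2*-38.0 = -1.6
Dual objective at y_4 = -1.6: reduced costs (12.2, 11.8), box minimizer x = (0.0, 0.0)
g(y_4) = b*y + (c1 - a1*y)*x1 + (c2 - a2*y)*x2 = 22*(-1.6) + 12.2*0.0 + 11.8*0.0 = -35.2 + 0.0 + 0.0 = -35.2


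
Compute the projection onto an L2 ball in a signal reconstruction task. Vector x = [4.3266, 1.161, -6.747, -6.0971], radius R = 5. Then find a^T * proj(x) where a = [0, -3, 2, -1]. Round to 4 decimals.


Step 1: Compute ||x|| (intermediates to 6 decimals).
||x|| = sqrt(4.3266^2 + 1.161^2 + (-6.747)^2 + (-6.0971)^2) = 10.137259
Step 2: Project.
Since ||x|| > R, scale = R/||x|| = 5/10.137259 = 0.49323, proj(x) = scale * x
proj(x) = [2.134009, 0.57264, -3.327823, -3.007273]
Step 3: Dot product.
a^T * proj(x) = 0*2.134009 - 3*0.57264 + 2*(-3.327823) - 1*(-3.007273) = -5.3663


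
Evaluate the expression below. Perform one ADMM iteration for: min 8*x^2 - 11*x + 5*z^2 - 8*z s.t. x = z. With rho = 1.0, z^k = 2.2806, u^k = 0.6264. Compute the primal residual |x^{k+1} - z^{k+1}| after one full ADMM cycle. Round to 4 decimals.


ADMM iteration with rho = 1.0, z^k = 2.2806, u^k = 0.6264
Step 1: x-update.
Minimize 8*x^2 - 11*x + (1.0/2)*(x - 2.2806 + 0.6264)^2
FOC: (2*8 + 1.0)*x = 11 + 1.0*(2.2806 - 0.6264)
x^{k+1} = 0.7444
Step 2: z-update.
Minimize 5*z^2 - 8*z + (1.0/2)*(0.7444 - z + 0.6264)^2
FOC: (2*5 + 1.0)*z = 8 + 1.0*(0.7444 + 0.6264)
z^{k+1} = 0.8519
Step 3: u-update.
u^{k+1} = 0.6264 + 0.7444 - 0.8519 = 0.5189
Step 4: Primal residual = |0.7444 - 0.8519| = 0.1075


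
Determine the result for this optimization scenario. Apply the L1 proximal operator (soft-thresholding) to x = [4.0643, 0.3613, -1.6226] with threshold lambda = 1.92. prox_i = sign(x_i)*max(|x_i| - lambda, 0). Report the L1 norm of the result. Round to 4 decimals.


Soft-thresholding with lambda = 1.92:
prox(4.0643) = sign(4.0643)*max(|4.0643| - 1.92, 0) = 2.1443
prox(0.3613) = sign(0.3613)*max(|0.3613| - 1.92, 0) = 0.0
prox(-1.6226) = sign(-1.6226)*max(|-1.6226| - 1.92, 0) = 0.0
prox(x) = [2.1443, 0.0, 0.0]
||prox(x)||_1 = 2.1443 + 0.0 + 0.0 = 2.1443


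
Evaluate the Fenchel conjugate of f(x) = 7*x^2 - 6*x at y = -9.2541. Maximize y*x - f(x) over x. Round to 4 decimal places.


f*(y) = sup_x {y*x - a*x^2 - b*x} = sup_x {(y-b)*x - a*x^2}
FOC: (y - b) - 2a*x = 0 => x* = (y - b)/(2a)
x* = (-9.2541 + 6)/(2*7) = -0.2324
f*(-9.2541) = (y-b)^2/(4a) = (-9.2541 + 6)^2/(4*7)
= 10.5892/28 = 0.3782


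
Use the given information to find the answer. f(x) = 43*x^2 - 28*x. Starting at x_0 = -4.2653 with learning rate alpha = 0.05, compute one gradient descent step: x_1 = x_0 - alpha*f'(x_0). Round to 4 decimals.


We compute the gradient at x_0 and apply the update.
f'(x) = 86*x - 28
f'(-4.2653) = 86*-4.2653 - 28 = -394.8158
x_1 = -4.2653 - 0.05*-394.8158 = 15.4755


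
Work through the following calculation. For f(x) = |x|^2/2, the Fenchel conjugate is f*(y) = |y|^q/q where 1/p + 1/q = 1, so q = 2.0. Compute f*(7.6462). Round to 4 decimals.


The conjugate exponent q satisfies 1/p + 1/q = 1.
p = 2, so q = 2/(2 - 1) = 2.0
|y|^q = 7.6462^2.0 = 58.4644
f*(7.6462) = 58.4644 / 2.0 = 29.2322


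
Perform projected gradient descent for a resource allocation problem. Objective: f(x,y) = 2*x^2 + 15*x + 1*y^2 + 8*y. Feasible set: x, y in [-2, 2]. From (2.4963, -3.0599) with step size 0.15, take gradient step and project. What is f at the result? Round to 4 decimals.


Step 1: Compute gradient at (2.4963, -3.0599).
grad_x = 2*2*2.4963 + 15 = 24.9852
grad_y = 2*1*-3.0599 + 8 = 1.8802
Step 2: Gradient step.
x_raw = 2.4963 - 0.15*24.9852 = -1.2515
y_raw = -3.0599 - 0.15*1.8802 = -3.3419
Step 3: Project onto [-2, 2].
x_proj = clip(-1.2515) = -1.2515
y_proj = clip(-3.3419) = -2.0
Step 4: Evaluate f.
f(-1.2515, -2.0) = -27.6398


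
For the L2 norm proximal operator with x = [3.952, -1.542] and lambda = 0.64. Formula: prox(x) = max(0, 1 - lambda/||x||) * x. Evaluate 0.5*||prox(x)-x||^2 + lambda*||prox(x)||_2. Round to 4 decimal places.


Step 1: Compute ||x||.
||x|| = 4.2422
Step 2: Compute scaling factor.
scale = max(0, 1 - 0.64/4.2422) = 0.8491
Step 3: prox(x) = [3.3558, -1.3094]
||prox(x)|| = 3.6022
Step 4: Proximal objective.
0.5*||prox-x||^2 = 0.2048
lambda*||prox|| = 2.3054
Total = 2.5102


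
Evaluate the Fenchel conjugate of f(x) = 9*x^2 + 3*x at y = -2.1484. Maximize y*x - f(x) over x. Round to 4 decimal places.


f*(y) = sup_x {y*x - a*x^2 - b*x} = sup_x {(y-b)*x - a*x^2}
FOC: (y - b) - 2a*x = 0 => x* = (y - b)/(2a)
x* = (-2.1484 - 3)/(2*9) = -0.286
f*(-2.1484) = (y-b)^2/(4a) = (-2.1484 - 3)^2/(4*9)
= 26.506/36 = 0.7363


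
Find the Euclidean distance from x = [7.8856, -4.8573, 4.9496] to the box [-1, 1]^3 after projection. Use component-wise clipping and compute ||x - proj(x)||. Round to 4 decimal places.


Project each component onto [-1, 1].
clip(7.8856) = 1.0, clip(-4.8573) = -1.0, clip(4.9496) = 1.0
Projection = [1.0, -1.0, 1.0]
Squared diffs: [47.4115, 14.8788, 15.5993]
Distance = sqrt(77.8896) = 8.8255


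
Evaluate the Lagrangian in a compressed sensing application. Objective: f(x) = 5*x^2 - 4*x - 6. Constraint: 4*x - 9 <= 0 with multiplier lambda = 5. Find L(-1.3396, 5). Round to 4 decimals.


Step 1: Evaluate f(x).
f(-1.3396) = 5*(-1.3396)^2 - 4*(-1.3396) - 6 = 8.331
Step 2: Evaluate g(x).
g(-1.3396) = 4*-1.3396 - 9 = -14.3584
Step 3: Compute Lagrangian.
L = 8.331 + 5*-14.3584 = -63.461


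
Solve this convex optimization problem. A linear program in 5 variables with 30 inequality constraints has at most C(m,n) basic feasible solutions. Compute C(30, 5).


Each vertex corresponds to some choice of n active constraints out of m, so the number of vertices is at most C(m, n) = m! / (n!(m-n)!).
m = 30, n = 5
Numerator: 30 * 29 * 28 * 27 * 26
Denominator: 5! = 120
C(30, 5) = 142506


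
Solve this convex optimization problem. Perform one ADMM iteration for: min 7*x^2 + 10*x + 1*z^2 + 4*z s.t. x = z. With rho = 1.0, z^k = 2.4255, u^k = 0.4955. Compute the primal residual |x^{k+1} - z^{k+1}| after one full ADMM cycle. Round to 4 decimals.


ADMM iteration with rho = 1.0, z^k = 2.4255, u^k = 0.4955
Step 1: x-update.
Minimize 7*x^2 + 10*x + (1.0/2)*(x - 2.4255 + 0.4955)^2
FOC: (2*7 + 1.0)*x = -10 + 1.0*(2.4255 - 0.4955)
x^{k+1} = -0.538
Step 2: z-update.
Minimize 1*z^2 + 4*z + (1.0/2)*(-0.538 - z + 0.4955)^2
FOC: (2*1 + 1.0)*z = -4 + 1.0*(-0.538 + 0.4955)
z^{k+1} = -1.3475
Step 3: u-update.
u^{k+1} = 0.4955 - 0.538 + 1.3475 = 1.305
Step 4: Primal residual = |-0.538 + 1.3475| = 0.8095


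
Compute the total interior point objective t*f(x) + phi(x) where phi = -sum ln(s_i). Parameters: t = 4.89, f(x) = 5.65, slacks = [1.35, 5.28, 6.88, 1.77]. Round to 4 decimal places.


Step 1: Compute log-barrier.
ln values: [0.3001, 1.6639, 1.9286, 0.571]
phi = -(0.3001 + 1.6639 + 1.9286 + 0.571) = -4.4636
Step 2: Compute augmented objective.
t*f(x) = 4.89*5.65 = 27.6285
Total = 27.6285 - 4.4636 = 23.1649


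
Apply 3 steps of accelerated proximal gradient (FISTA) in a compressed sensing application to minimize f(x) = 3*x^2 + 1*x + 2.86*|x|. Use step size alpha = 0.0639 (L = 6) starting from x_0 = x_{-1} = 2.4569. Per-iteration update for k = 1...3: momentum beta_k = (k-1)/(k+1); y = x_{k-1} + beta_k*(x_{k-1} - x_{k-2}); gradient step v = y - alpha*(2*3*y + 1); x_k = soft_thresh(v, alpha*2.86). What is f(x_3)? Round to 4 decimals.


FISTA on f(x) = 3*x^2 + 1*x + 2.86*|x|
L = 6, alpha = 0.0639
Iteration 1: beta = 0.0, y = 2.4569 + 0.0*(2.4569 - 2.4569) = 2.4569
  grad(y) = 15.7414, v = y - alpha*grad = 1.451
  prox(v) = soft_thresh(1.451, 0.1828) = 1.2683
Iteration 2: beta = 0.3333, y = 1.2683 + 0.3333*(1.2683 - 2.4569) = 0.8721
  grad(y) = 6.2324, v = y - alpha*grad = 0.4738
  prox(v) = soft_thresh(0.4738, 0.1828) = 0.2911
Iteration 3: beta = 0.5, y = 0.2911 + 0.5*(0.2911 - 1.2683) = -0.1975
  grad(y) = -0.1853, v = y - alpha*grad = -0.1857
  prox(v) = soft_thresh(-0.1857, 0.1828) = -0.003
f(x_3) = 3*(-0.003)^2 + 1*(-0.003) + 2.86*|-0.003| = 0.0055


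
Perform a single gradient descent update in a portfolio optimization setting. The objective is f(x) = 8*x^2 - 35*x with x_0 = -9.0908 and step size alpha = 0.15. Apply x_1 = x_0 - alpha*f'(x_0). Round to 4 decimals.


We compute the gradient at x_0 and apply the update.
f'(x) = 16*x - 35
f'(-9.0908) = 16*-9.0908 - 35 = -180.4528
x_1 = -9.0908 - 0.15*-180.4528 = 17.9771


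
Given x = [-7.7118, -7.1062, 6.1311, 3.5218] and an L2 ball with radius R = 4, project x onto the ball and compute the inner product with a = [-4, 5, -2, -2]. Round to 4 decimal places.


Step 1: Compute ||x|| (intermediates to 6 decimals).
||x|| = sqrt((-7.7118)^2 + (-7.1062)^2 + 6.1311^2 + 3.5218^2) = 12.647664
Step 2: Project.
Since ||x|| > R, scale = R/||x|| = 4/12.647664 = 0.316264, proj(x) = scale * x
proj(x) = [-2.438965, -2.247435, 1.939046, 1.113819]
Step 3: Dot product.
a^T * proj(x) = -4*(-2.438965) + 5*(-2.247435) - 2*1.939046 - 2*1.113819 = -7.587


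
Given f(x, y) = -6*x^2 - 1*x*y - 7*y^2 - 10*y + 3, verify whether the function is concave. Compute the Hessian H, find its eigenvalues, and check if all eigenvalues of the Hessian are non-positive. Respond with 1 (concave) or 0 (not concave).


The Hessian of f(x,y) = -6*x^2 - 1*x*y - 7*y^2 - 10*y + 3 is:
H = [[-12, -1], [-1, -14]]
Trace = -12 - 14 = -26
Determinant = -12*-14 - (-1)^2 = 167
Discriminant = (-26)^2 - 4*167 = 8.0
Eigenvalues: lambda_1 = -14.4142, lambda_2 = -11.5858
The function is concave.

1


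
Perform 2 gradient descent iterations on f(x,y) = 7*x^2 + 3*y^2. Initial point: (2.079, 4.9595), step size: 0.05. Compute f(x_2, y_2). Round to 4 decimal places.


Gradient descent on f(x,y) = 7*x^2 + 3*y^2.
Starting point: (2.079, 4.9595), alpha = 0.05
Step 1: grad_x = 2*7*2.079 = 29.106, grad_y = 2*3*4.9595 = 29.757
  x_1 = 2.079 - 0.05*29.106 = 0.6237
  y_1 = 4.9595 - 0.05*29.757 = 3.4717
Step 2: grad_x = 2*7*0.6237 = 8.7318, grad_y = 2*3*3.4717 = 20.8299
  x_2 = 0.6237 - 0.05*8.7318 = 0.1871
  y_2 = 3.4717 - 0.05*20.8299 = 2.4302
f(0.1871, 2.4302) = 7*0.1871^2 + 3*2.4302^2 = 17.962


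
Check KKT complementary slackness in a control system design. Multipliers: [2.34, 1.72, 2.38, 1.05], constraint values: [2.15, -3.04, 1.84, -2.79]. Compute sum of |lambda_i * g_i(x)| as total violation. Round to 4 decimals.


KKT complementary slackness check:
lambda_1 * g_1 = 2.34 * 2.15 = 5.031
lambda_2 * g_2 = 1.72 * -3.04 = -5.2288
lambda_3 * g_3 = 2.38 * 1.84 = 4.3792
lambda_4 * g_4 = 1.05 * -2.79 = -2.9295
Total violation = 5.031 + 5.2288 + 4.3792 + 2.9295 = 17.5685


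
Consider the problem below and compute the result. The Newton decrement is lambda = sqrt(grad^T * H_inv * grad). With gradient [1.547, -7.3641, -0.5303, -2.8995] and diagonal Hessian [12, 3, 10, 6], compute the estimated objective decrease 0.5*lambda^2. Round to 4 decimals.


Step 1: H is diagonal, so H^(-1) * g = [0.1289, -2.4547, -0.053, -0.4833].
Step 2: g^T H^(-1) g = sum_i g_i^2 / H_ii
  = (1.547)^2/12 + (-7.3641)^2/3 + (-0.5303)^2/10 + (-2.8995)^2/6
  = 0.1994 + 18.0767 + 0.0281 + 1.4012 = 19.7054
Step 3: Objective decrease = 0.5 * g^T H^(-1) g = 9.8527


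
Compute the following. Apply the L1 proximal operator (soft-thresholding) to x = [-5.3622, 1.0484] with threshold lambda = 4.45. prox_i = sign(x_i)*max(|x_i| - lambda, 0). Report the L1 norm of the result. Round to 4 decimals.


Soft-thresholding with lambda = 4.45:
prox(-5.3622) = sign(-5.3622)*max(|-5.3622| - 4.45, 0) = -0.9122
prox(1.0484) = sign(1.0484)*max(|1.0484| - 4.45, 0) = 0.0
prox(x) = [-0.9122, 0.0]
||prox(x)||_1 = 0.9122 + 0.0 = 0.9122


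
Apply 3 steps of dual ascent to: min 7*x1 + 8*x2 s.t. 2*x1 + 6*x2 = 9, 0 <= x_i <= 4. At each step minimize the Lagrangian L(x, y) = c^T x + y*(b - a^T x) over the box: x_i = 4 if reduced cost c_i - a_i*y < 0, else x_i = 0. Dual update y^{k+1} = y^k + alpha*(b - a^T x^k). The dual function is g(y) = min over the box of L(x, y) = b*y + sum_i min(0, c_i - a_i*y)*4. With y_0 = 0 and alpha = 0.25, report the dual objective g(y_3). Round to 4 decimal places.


Dual ascent for LP: min 7*x1 + 8*x2, 2*x1 + 6*x2 = 9, 0 <= x_i <= 4
Step 1: y^k = 0.0, reduced costs: (7.0, 8.0)
  x^k = (0.0, 0.0), subgradient = b - a^T x = 9.0
  y^{k+1} = 0.0 + 0.25*9.0 = 2.25
Step 2: y^k = 2.25, reduced costs: (2.5, -5.5)
  x^k = (0.0, 4.0), subgradient = b - a^T x = -15.0
  y^{k+1} = 2.25 + 0.25*-15.0 = -1.5
Step 3: y^k = -1.5, reduced costs: (10.0, 17.0)
  x^k = (0.0, 0.0), subgradient = b - a^T x = 9.0
  y^{k+1} = -1.5 + 0.25*9.0 = 0.75
Dual objective at y_3 = 0.75: reduced costs (5.5, 3.5), box minimizer x = (0.0, 0.0)
g(y_3) = b*y + (c1 - a1*y)*x1 + (c2 - a2*y)*x2 = 9*0.75 + 5.5*0.0 + 3.5*0.0 = 6.75 + 0.0 + 0.0 = 6.75


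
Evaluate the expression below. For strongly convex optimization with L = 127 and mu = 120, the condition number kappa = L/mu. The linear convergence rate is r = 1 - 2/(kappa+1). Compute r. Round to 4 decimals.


Step 1: Compute the condition number.
kappa = L/mu = 127/120 = 1.0583
Step 2: Compute the convergence rate.
r = 1 - 2/(kappa + 1) = 1 - 2*mu/(L + mu) = (L - mu)/(L + mu) = 7/247 = 0.0283


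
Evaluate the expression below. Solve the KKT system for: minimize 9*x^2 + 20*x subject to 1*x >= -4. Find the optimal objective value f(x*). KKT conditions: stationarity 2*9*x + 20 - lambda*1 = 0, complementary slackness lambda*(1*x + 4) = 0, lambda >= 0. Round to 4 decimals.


Step 1: Try lambda = 0 (constraint inactive).
Stationarity: 2*9*x + 20 = 0
x* = -20/(2*9) = -10/9 = -1.1111 (rounded; the exact value -10/9 is used below)
Check constraint: 1*-1.1111 = -1.1111 >= -4 -- satisfied.
Step 2: Compute optimal value.
f(x*) = 9*(-10/9)^2 + 20*(-10/9) = -11.1111


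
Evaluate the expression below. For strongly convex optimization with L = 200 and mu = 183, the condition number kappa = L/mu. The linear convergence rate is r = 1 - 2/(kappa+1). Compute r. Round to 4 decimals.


Step 1: Compute the condition number.
kappa = L/mu = 200/183 = 1.0929
Step 2: Compute the convergence rate.
r = 1 - 2/(kappa + 1) = 1 - 2*mu/(L + mu) = (L - mu)/(L + mu) = 17/383 = 0.0444


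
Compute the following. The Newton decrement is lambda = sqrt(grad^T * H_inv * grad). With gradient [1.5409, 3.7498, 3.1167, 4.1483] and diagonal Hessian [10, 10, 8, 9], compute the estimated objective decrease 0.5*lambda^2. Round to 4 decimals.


Step 1: H is diagonal, so H^(-1) * g = [0.1541, 0.375, 0.3896, 0.4609].
Step 2: g^T H^(-1) g = sum_i g_i^2 / H_ii
  = (1.5409)^2/10 + (3.7498)^2/10 + (3.1167)^2/8 + (4.1483)^2/9
  = 0.2374 + 1.4061 + 1.2142 + 1.912 = 4.7698
Step 3: Objective decrease = 0.5 * g^T H^(-1) g = 2.3849


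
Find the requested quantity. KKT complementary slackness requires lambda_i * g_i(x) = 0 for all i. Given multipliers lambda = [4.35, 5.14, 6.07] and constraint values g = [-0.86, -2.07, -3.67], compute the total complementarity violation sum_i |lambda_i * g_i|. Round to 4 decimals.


KKT complementary slackness check:
lambda_1 * g_1 = 4.35 * -0.86 = -3.741
lambda_2 * g_2 = 5.14 * -2.07 = -10.6398
lambda_3 * g_3 = 6.07 * -3.67 = -22.2769
Total violation = 3.741 + 10.6398 + 22.2769 = 36.6577


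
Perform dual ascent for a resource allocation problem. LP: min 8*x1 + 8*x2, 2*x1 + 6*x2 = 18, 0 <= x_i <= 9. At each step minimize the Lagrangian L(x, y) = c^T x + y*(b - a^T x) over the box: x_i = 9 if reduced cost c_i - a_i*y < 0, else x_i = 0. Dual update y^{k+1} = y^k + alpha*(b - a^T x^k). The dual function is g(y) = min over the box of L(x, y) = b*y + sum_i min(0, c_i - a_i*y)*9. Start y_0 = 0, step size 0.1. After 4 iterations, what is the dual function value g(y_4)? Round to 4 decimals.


Dual ascent for LP: min 8*x1 + 8*x2, 2*x1 + 6*x2 = 18, 0 <= x_i <= 9
Step 1: y^k = 0.0, reduced costs: (8.0, 8.0)
  x^k = (0.0, 0.0), subgradient = b - a^T x = 18.0
  y^{k+1} = 0.0 + 0.1*18.0 = 1.8
Step 2: y^k = 1.8, reduced costs: (4.4, -2.8)
  x^k = (0.0, 9.0), subgradient = b - a^T x = -36.0
  y^{k+1} = 1.8 + 0.1*-36.0 = -1.8
Step 3: y^k = -1.8, reduced costs: (11.6, 18.8)
  x^k = (0.0, 0.0), subgradient = b - a^T x = 18.0
  y^{k+1} = -1.8 + 0.1*18.0 = 0.0
Step 4: y^k = 0.0, reduced costs: (8.0, 8.0)
  x^k = (0.0, 0.0), subgradient = b - a^T x = 18.0
  y^{k+1} = 0.0 + 0.1*18.0 = 1.8
Dual objective at y_4 = 1.8: reduced costs (4.4, -2.8), box minimizer x = (0.0, 9.0)
g(y_4) = b*y + (c1 - a1*y)*x1 + (c2 - a2*y)*x2 = 18*1.8 + 4.4*0.0 + (-2.8)*9.0 = 32.4 + 0.0 - 25.2 = 7.2


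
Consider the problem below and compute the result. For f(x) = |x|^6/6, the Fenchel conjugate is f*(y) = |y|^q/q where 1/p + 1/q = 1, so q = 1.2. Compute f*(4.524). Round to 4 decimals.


The conjugate exponent q satisfies 1/p + 1/q = 1.
p = 6, so q = 6/(6 - 1) = 1.2
|y|^q = 4.524^1.2 = 6.1182
f*(4.524) = 6.1182 / 1.2 = 5.0985


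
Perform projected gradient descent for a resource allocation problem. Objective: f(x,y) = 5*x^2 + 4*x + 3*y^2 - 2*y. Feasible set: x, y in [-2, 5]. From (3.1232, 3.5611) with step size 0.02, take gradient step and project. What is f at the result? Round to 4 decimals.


Step 1: Compute gradient at (3.1232, 3.5611).
grad_x = 2*5*3.1232 + 4 = 35.232
grad_y = 2*3*3.5611 - 2 = 19.3666
Step 2: Gradient step.
x_raw = 3.1232 - 0.02*35.232 = 2.4186
y_raw = 3.5611 - 0.02*19.3666 = 3.1738
Step 3: Project onto [-2, 5].
x_proj = clip(2.4186) = 2.4186
y_proj = clip(3.1738) = 3.1738
Step 4: Evaluate f.
f(2.4186, 3.1738) = 62.7923


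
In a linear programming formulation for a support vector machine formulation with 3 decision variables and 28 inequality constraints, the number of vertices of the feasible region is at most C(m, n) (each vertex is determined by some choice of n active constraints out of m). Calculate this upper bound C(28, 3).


Each vertex corresponds to some choice of n active constraints out of m, so the number of vertices is at most C(m, n) = m! / (n!(m-n)!).
m = 28, n = 3
Numerator: 28 * 27 * 26
Denominator: 3! = 6
C(28, 3) = 3276


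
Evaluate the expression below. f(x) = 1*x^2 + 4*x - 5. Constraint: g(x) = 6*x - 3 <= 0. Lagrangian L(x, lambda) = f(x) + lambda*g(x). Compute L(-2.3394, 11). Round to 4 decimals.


Step 1: Evaluate f(x).
f(-2.3394) = 1*(-2.3394)^2 + 4*(-2.3394) - 5 = -8.8848
Step 2: Evaluate g(x).
g(-2.3394) = 6*-2.3394 - 3 = -17.0364
Step 3: Compute Lagrangian.
L = -8.8848 + 11*-17.0364 = -196.2852


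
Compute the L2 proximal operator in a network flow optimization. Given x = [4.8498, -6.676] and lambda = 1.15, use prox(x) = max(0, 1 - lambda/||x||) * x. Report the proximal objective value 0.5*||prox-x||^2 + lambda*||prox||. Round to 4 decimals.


Step 1: Compute ||x||.
||x|| = 8.2516
Step 2: Compute scaling factor.
scale = max(0, 1 - 1.15/8.2516) = 0.8606
Step 3: prox(x) = [4.1739, -5.7456]
||prox(x)|| = 7.1016
Step 4: Proximal objective.
0.5*||prox-x||^2 = 0.6613
lambda*||prox|| = 8.1668
Total = 8.8281


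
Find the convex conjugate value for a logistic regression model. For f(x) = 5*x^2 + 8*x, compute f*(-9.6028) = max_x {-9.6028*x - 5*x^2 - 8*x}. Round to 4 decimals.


f*(y) = sup_x {y*x - a*x^2 - b*x} = sup_x {(y-b)*x - a*x^2}
FOC: (y - b) - 2a*x = 0 => x* = (y - b)/(2a)
x* = (-9.6028 - 8)/(2*5) = -1.7603
f*(-9.6028) = (y-b)^2/(4a) = (-9.6028 - 8)^2/(4*5)
= 309.8586/20 = 15.4929


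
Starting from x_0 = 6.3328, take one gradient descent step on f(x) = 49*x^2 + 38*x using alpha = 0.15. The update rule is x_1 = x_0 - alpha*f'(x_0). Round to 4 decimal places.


We compute the gradient at x_0 and apply the update.
f'(x) = 98*x + 38
f'(6.3328) = 98*6.3328 + 38 = 658.6144
x_1 = 6.3328 - 0.15*658.6144 = -92.4594
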